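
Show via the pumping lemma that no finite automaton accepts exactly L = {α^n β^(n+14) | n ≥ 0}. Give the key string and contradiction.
Assume L is regular with pumping length p. Idea: pumping the α-block breaks the fixed offset of 14.
Choose s = α^p β^(p+14) ∈ L. By the pumping lemma, s = xyz with |xy| ≤ p, |y| > 0, so y = α^k with k ≥ 1. Then xy²z = α^(p+k) β^(p+14). For this to be in L we would need p+14 = (p+k)+14, i.e. k = 0, contradicting k ≥ 1. So xy²z ∉ L.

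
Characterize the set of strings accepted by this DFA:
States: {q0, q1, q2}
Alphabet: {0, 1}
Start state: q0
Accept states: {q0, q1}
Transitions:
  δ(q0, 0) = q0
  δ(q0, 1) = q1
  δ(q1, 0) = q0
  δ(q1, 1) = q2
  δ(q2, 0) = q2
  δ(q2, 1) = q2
Testing a few strings:
  '1' → accept
  '1101' → reject
  '00' → accept
  '101' → accept
State roles: q0=last symbol not 1 (ok); q1=last symbol 1 (ok); q2=saw 11 (dead)
All binary strings with no two consecutive 1's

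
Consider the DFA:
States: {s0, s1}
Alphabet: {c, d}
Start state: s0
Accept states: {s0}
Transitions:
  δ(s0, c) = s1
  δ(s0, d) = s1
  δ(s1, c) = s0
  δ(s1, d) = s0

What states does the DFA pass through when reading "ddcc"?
read 'd': s0 → s1
  read 'd': s1 → s0
  read 'c': s0 → s1
  read 'c': s1 → s0
s0 -> s1 -> s0 -> s1 -> s0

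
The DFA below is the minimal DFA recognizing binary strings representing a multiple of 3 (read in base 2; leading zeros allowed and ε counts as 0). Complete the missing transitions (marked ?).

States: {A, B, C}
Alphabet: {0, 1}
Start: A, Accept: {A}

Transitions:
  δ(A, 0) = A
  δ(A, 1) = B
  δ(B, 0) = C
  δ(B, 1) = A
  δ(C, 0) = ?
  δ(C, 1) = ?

From the language and accept set, identify what each state tracks — A: value ≡ 0 (mod 3); B: value ≡ 1 (mod 3); C: value ≡ 2 (mod 3).
Each missing δ(q, a) is the state matching the new tracked value after reading a.
δ(C, 0) = B; δ(C, 1) = C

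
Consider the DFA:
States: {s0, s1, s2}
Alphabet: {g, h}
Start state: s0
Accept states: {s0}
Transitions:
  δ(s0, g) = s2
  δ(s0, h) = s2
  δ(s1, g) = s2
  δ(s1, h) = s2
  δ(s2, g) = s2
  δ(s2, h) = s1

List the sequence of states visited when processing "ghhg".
read 'g': s0 → s2
  read 'h': s2 → s1
  read 'h': s1 → s2
  read 'g': s2 → s2
s0 -> s2 -> s1 -> s2 -> s2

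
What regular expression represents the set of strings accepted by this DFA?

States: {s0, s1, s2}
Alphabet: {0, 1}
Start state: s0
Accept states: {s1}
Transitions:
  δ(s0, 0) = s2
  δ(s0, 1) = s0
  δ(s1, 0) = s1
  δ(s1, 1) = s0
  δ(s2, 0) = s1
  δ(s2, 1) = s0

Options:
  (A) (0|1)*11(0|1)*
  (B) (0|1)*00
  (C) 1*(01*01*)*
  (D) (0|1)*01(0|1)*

Check each option against the DFA on short strings; one disagreement eliminates an option:
  (A) (0|1)*11(0|1)*: on '00' the DFA goes s0 → s2 → s1 and accepts (s1 ∈ Accept), but the regex does not match it → eliminate
  (B) (0|1)*00: agrees with the DFA on every string of length ≤ 6
  (C) 1*(01*01*)*: on ε the DFA stays in s0 and rejects (s0 ∉ Accept), but the regex matches it → eliminate
  (D) (0|1)*01(0|1)*: on '00' the DFA goes s0 → s2 → s1 and accepts (s1 ∈ Accept), but the regex does not match it → eliminate
Only (B) is consistent with the DFA.
(B) (0|1)*00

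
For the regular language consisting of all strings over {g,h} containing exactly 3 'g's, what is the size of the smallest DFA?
By Myhill–Nerode, count the distinguishable equivalence classes: 5 classes — having seen 0, 1, …, 3, or >3 copies of 'g'; the count-3 class is the only accepting one and >3 is dead.
5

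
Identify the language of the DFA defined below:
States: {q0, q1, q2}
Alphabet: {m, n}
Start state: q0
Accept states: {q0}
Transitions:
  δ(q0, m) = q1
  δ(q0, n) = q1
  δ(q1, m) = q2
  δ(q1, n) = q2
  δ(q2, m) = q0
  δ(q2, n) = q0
Testing a few strings:
  'nmn' → accept
  'nm' → reject
  'mm' → reject
  'mnnn' → reject
State roles: q0=length ≡ 0 (mod 3); q1=length ≡ 1 (mod 3); q2=length ≡ 2 (mod 3)
All strings over {m,n} whose length is a multiple of 3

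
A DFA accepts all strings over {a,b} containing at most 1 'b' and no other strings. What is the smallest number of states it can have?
By Myhill–Nerode, count the distinguishable equivalence classes: 3 classes — having seen 0, 1, or >1 copies of 'b'; counts 0 through 1 are accepting and >1 is dead.
3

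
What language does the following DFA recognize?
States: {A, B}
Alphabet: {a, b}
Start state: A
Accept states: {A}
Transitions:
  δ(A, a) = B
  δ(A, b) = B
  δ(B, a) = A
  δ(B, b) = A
Testing a few strings:
  'bb' → accept
  'a' → reject
  'ba' → accept
  'aaa' → reject
State roles: A=even length so far; B=odd length so far
All strings over {a,b} of even length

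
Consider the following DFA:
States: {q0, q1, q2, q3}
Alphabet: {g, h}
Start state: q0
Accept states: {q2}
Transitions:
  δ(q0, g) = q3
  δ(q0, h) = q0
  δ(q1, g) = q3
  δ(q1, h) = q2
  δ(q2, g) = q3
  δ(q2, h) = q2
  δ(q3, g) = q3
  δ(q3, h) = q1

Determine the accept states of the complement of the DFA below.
Complement accept states = All states \ Original accept states
= {q0, q1, q2, q3} \ {q2}
{q0, q1, q3}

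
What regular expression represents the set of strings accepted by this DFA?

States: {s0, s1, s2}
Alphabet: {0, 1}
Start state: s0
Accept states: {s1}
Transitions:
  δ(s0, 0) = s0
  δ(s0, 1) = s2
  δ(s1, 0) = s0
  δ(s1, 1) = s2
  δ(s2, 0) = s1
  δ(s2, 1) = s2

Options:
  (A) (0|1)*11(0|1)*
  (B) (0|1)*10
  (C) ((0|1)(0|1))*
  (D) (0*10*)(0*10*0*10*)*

Check each option against the DFA on short strings; one disagreement eliminates an option:
  (A) (0|1)*11(0|1)*: on '10' the DFA goes s0 → s2 → s1 and accepts (s1 ∈ Accept), but the regex does not match it → eliminate
  (B) (0|1)*10: agrees with the DFA on every string of length ≤ 6
  (C) ((0|1)(0|1))*: on ε the DFA stays in s0 and rejects (s0 ∉ Accept), but the regex matches it → eliminate
  (D) (0*10*)(0*10*0*10*)*: on '1' the DFA goes s0 → s2 and rejects (s2 ∉ Accept), but the regex matches it → eliminate
Only (B) is consistent with the DFA.
(B) (0|1)*10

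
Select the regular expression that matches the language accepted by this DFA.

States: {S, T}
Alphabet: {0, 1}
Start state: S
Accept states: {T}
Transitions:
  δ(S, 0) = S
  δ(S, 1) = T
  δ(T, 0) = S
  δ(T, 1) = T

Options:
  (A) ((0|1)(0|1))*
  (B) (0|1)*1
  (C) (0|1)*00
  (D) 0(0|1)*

Check each option against the DFA on short strings; one disagreement eliminates an option:
  (A) ((0|1)(0|1))*: on ε the DFA stays in S and rejects (S ∉ Accept), but the regex matches it → eliminate
  (B) (0|1)*1: agrees with the DFA on every string of length ≤ 6
  (C) (0|1)*00: on '1' the DFA goes S → T and accepts (T ∈ Accept), but the regex does not match it → eliminate
  (D) 0(0|1)*: on '0' the DFA goes S → S and rejects (S ∉ Accept), but the regex matches it → eliminate
Only (B) is consistent with the DFA.
(B) (0|1)*1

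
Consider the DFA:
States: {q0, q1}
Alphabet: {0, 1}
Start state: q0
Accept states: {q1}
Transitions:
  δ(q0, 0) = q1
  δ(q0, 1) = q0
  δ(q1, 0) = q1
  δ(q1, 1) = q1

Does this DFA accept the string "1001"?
Processing string "1001":
  q0 --1--> q0
  q0 --0--> q1
  q1 --0--> q1
  q1 --1--> q1
Final state: q1
Accept states: {q1}
Yes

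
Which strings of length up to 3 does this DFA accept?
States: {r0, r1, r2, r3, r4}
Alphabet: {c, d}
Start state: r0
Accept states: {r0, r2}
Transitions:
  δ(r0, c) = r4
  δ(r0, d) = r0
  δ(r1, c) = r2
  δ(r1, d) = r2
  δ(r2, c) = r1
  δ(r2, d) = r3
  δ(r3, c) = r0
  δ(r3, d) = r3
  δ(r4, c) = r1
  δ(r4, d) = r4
ε, d, dd, ccc, ccd, ddd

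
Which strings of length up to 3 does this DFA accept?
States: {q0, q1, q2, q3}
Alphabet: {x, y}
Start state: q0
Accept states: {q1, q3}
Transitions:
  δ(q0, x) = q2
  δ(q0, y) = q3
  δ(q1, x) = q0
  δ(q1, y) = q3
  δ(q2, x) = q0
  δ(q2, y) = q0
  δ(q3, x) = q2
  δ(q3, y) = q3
y, yy, xxy, xyy, yyy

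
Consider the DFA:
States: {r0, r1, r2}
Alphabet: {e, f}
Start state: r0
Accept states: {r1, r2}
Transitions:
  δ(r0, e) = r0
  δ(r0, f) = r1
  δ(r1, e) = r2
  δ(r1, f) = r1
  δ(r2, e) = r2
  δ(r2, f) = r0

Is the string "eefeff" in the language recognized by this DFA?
Processing string "eefeff":
  r0 --e--> r0
  r0 --e--> r0
  r0 --f--> r1
  r1 --e--> r2
  r2 --f--> r0
  r0 --f--> r1
Final state: r1
Accept states: {r1, r2}
Yes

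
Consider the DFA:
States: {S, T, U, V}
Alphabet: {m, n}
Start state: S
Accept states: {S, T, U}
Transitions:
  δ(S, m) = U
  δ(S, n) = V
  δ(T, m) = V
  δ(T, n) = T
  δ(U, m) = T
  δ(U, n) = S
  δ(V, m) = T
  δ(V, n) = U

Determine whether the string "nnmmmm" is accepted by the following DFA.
Processing string "nnmmmm":
  S --n--> V
  V --n--> U
  U --m--> T
  T --m--> V
  V --m--> T
  T --m--> V
Final state: V
Accept states: {S, T, U}
No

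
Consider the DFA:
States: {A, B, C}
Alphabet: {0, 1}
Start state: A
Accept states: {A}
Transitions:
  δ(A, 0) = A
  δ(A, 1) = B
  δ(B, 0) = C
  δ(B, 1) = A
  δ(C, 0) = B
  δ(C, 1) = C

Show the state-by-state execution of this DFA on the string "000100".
read '0': A → A
  read '0': A → A
  read '0': A → A
  read '1': A → B
  read '0': B → C
  read '0': C → B
A -> A -> A -> A -> B -> C -> B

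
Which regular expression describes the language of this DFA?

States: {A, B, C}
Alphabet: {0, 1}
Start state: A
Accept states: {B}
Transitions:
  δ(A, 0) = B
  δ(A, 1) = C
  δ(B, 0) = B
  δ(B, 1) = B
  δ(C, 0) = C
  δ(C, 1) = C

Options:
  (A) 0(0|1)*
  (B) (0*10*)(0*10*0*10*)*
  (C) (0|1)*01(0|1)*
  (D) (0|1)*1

Check each option against the DFA on short strings; one disagreement eliminates an option:
  (A) 0(0|1)*: agrees with the DFA on every string of length ≤ 6
  (B) (0*10*)(0*10*0*10*)*: on '0' the DFA goes A → B and accepts (B ∈ Accept), but the regex does not match it → eliminate
  (C) (0|1)*01(0|1)*: on '0' the DFA goes A → B and accepts (B ∈ Accept), but the regex does not match it → eliminate
  (D) (0|1)*1: on '0' the DFA goes A → B and accepts (B ∈ Accept), but the regex does not match it → eliminate
Only (A) is consistent with the DFA.
(A) 0(0|1)*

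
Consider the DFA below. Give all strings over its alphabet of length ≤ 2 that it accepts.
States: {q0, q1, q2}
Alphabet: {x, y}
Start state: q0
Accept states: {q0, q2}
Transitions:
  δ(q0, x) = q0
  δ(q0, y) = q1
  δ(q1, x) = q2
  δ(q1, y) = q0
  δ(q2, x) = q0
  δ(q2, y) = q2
ε, x, xx, yx, yy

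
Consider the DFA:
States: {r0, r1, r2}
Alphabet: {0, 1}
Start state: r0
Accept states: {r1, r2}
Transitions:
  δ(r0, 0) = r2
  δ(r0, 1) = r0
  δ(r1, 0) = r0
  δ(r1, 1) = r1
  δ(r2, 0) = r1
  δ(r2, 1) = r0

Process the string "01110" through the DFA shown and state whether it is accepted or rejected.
Processing string "01110":
  r0 --0--> r2
  r2 --1--> r0
  r0 --1--> r0
  r0 --1--> r0
  r0 --0--> r2
Final state: r2
Accept states: {r1, r2}
Yes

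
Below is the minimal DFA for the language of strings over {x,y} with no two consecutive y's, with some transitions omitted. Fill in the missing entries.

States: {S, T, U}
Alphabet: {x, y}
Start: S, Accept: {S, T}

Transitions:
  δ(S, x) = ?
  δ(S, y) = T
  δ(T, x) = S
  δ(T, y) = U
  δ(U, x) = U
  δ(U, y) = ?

From the language and accept set, identify what each state tracks — S: last symbol not y (ok); T: last symbol y (ok); U: saw yy (dead).
Each missing δ(q, a) is the state matching the new tracked value after reading a.
δ(S, x) = S; δ(U, y) = U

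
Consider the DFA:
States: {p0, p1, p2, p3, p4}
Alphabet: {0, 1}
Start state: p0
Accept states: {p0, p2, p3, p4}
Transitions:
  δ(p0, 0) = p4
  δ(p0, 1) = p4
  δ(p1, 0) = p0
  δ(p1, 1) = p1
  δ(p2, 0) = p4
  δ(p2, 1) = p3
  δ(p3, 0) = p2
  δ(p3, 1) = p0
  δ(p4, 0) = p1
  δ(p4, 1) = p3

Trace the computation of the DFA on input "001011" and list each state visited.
read '0': p0 → p4
  read '0': p4 → p1
  read '1': p1 → p1
  read '0': p1 → p0
  read '1': p0 → p4
  read '1': p4 → p3
p0 -> p4 -> p1 -> p1 -> p0 -> p4 -> p3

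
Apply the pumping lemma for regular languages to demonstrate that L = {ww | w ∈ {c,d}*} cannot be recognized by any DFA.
Assume L is regular with pumping length p. Idea: pumping the leading c-block breaks the equality of the two halves.
Choose s = c^p d c^p d ∈ L (with w = c^p d). |s| = 2p+2 ≥ p. By the pumping lemma, s = xyz with |xy| ≤ p, |y| > 0, so y = c^k with k ≥ 1, in the first c-block. Then xy²z = c^(p+k) d c^p d, of length 2p+2+k. If k is odd this length is odd, so it cannot be of the form ww. If k is even, each half has length p+1+k/2 ≤ p+k, so the first half lies entirely inside the leading c-block and contains no d, while the second half ends in d; the halves differ. Either way xy²z ∉ L.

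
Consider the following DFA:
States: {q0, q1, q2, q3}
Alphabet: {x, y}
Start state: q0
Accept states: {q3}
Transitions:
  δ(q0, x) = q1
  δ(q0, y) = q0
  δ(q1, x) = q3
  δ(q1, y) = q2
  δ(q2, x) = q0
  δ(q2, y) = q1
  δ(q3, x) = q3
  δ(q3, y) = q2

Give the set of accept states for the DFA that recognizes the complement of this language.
Complement accept states = All states \ Original accept states
= {q0, q1, q2, q3} \ {q3}
{q0, q1, q2}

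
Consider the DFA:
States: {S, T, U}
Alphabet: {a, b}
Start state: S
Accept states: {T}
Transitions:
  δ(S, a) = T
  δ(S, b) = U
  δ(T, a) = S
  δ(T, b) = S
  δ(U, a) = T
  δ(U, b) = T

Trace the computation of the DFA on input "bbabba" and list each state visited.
read 'b': S → U
  read 'b': U → T
  read 'a': T → S
  read 'b': S → U
  read 'b': U → T
  read 'a': T → S
S -> U -> T -> S -> U -> T -> S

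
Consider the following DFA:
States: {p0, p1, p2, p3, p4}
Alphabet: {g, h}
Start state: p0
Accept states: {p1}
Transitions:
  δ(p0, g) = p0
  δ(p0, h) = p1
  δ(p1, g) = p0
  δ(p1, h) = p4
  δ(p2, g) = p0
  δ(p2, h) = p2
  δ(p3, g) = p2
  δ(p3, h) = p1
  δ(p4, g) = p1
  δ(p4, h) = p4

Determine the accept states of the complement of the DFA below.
Complement accept states = All states \ Original accept states
= {p0, p1, p2, p3, p4} \ {p1}
{p0, p2, p3, p4}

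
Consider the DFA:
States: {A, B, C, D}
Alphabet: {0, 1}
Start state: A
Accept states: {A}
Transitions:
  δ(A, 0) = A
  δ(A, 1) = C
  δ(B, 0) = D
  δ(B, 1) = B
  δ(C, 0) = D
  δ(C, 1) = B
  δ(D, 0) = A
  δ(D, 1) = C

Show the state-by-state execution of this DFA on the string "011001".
read '0': A → A
  read '1': A → C
  read '1': C → B
  read '0': B → D
  read '0': D → A
  read '1': A → C
A -> A -> C -> B -> D -> A -> C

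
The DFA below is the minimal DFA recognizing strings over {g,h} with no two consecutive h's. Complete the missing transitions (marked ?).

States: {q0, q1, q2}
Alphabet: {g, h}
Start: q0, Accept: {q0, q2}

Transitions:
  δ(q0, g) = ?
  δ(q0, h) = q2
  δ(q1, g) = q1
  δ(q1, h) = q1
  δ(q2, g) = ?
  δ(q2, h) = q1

From the language and accept set, identify what each state tracks — q0: last symbol not h (ok); q1: saw hh (dead); q2: last symbol h (ok).
Each missing δ(q, a) is the state matching the new tracked value after reading a.
δ(q0, g) = q0; δ(q2, g) = q0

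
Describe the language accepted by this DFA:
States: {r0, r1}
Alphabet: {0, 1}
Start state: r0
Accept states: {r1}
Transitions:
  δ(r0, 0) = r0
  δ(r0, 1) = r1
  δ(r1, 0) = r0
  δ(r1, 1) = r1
Testing a few strings:
  '00' → reject
  '111' → accept
  '10' → reject
  '11' → accept
State roles: r0=last symbol not 1; r1=last symbol is 1
All binary strings ending with 1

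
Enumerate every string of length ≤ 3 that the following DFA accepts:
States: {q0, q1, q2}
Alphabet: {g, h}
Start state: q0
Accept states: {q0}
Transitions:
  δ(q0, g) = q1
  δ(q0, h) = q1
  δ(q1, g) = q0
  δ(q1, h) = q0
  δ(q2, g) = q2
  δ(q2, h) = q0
ε, gg, gh, hg, hh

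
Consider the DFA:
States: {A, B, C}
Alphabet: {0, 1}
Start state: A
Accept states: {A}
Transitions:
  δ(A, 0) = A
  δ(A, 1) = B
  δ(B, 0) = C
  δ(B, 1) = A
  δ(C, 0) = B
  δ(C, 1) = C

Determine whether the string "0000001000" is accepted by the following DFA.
Processing string "0000001000":
  A --0--> A
  A --0--> A
  A --0--> A
  A --0--> A
  A --0--> A
  A --0--> A
  A --1--> B
  B --0--> C
  C --0--> B
  B --0--> C
Final state: C
Accept states: {A}
No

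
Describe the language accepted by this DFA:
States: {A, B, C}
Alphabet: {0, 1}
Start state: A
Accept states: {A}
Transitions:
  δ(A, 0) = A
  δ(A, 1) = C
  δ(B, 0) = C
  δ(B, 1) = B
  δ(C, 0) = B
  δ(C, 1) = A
Testing a few strings:
  '1' → reject
  '11' → accept
  '0100' → reject
  '0' → accept
State roles: A=value ≡ 0 (mod 3); B=value ≡ 2 (mod 3); C=value ≡ 1 (mod 3)
All binary strings representing a multiple of 3 (read in base 2; leading zeros allowed and ε counts as 0)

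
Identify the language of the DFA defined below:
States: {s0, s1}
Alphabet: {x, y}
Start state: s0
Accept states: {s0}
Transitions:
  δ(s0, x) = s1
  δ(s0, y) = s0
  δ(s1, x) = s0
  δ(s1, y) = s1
Testing a few strings:
  'y' → accept
  'xx' → accept
  'yyx' → reject
  'x' → reject
State roles: s0=even number of x's so far; s1=odd number of x's so far
All strings over {x,y} with an even number of x's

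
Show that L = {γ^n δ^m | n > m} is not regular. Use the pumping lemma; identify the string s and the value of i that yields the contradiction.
Assume L is regular with pumping length p. Idea: pumping down the γ-block drops the γ-count to at most the δ-count.
Choose s = γ^(p+1) δ^p ∈ L (|s| = 2p+1 ≥ p). By the pumping lemma, s = xyz with |xy| ≤ p, |y| > 0, so y = γ^k with k ≥ 1. Take i = 0: xz = γ^(p+1−k) δ^p. Since k ≥ 1, p+1−k ≤ p, so the number of γ's is no longer strictly greater than the number of δ's, hence xz ∉ L.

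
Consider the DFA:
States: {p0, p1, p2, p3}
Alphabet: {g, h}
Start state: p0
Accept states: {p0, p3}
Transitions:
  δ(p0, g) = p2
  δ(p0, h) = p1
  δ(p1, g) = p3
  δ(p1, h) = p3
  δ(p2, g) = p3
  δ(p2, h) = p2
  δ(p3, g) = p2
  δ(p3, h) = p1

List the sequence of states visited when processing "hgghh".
read 'h': p0 → p1
  read 'g': p1 → p3
  read 'g': p3 → p2
  read 'h': p2 → p2
  read 'h': p2 → p2
p0 -> p1 -> p3 -> p2 -> p2 -> p2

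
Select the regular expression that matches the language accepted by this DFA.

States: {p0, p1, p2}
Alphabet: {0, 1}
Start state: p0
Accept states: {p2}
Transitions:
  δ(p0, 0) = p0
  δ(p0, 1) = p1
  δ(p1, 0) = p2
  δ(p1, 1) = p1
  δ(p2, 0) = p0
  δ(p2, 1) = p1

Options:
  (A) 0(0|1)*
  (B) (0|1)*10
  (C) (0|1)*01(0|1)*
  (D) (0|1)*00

Check each option against the DFA on short strings; one disagreement eliminates an option:
  (A) 0(0|1)*: on '0' the DFA goes p0 → p0 and rejects (p0 ∉ Accept), but the regex matches it → eliminate
  (B) (0|1)*10: agrees with the DFA on every string of length ≤ 6
  (C) (0|1)*01(0|1)*: on '01' the DFA goes p0 → p0 → p1 and rejects (p1 ∉ Accept), but the regex matches it → eliminate
  (D) (0|1)*00: on '00' the DFA goes p0 → p0 → p0 and rejects (p0 ∉ Accept), but the regex matches it → eliminate
Only (B) is consistent with the DFA.
(B) (0|1)*10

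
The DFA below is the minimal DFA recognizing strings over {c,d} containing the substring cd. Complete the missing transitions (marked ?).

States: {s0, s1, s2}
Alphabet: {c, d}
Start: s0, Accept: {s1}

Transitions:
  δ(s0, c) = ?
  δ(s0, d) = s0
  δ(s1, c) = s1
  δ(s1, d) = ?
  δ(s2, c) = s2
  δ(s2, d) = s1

From the language and accept set, identify what each state tracks — s0: no c seen yet; s1: substring cd seen; s2: seen a c, waiting for d.
Each missing δ(q, a) is the state matching the new tracked value after reading a.
δ(s0, c) = s2; δ(s1, d) = s1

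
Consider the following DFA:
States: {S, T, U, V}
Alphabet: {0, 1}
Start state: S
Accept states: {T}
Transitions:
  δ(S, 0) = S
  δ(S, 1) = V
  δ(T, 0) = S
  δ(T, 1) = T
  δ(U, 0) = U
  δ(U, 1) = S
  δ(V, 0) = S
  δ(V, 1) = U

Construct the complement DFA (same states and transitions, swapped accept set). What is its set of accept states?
Complement accept states = All states \ Original accept states
= {S, T, U, V} \ {T}
{S, U, V}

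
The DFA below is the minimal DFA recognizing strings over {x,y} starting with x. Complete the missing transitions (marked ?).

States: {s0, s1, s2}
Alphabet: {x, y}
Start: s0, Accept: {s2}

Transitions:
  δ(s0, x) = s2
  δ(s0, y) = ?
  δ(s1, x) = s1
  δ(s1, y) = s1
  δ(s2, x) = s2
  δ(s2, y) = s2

From the language and accept set, identify what each state tracks — s0: no input read; s1: started with y (dead); s2: started with x.
Each missing δ(q, a) is the state matching the new tracked value after reading a.
δ(s0, y) = s1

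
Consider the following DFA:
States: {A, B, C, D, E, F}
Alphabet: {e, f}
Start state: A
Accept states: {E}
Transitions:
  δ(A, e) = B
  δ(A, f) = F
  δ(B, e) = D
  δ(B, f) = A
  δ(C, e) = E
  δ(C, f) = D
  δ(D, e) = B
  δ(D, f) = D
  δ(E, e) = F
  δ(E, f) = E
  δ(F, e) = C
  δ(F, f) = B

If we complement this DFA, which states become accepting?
Complement accept states = All states \ Original accept states
= {A, B, C, D, E, F} \ {E}
{A, B, C, D, F}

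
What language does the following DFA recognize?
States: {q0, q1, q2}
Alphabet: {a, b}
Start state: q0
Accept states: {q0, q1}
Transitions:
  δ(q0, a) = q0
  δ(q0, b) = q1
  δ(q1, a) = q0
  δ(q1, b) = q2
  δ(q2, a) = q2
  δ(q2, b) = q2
Testing a few strings:
  'aa' → accept
  'a' → accept
  'bb' → reject
  'aaa' → accept
State roles: q0=last symbol not b (ok); q1=last symbol b (ok); q2=saw bb (dead)
All strings over {a,b} with no two consecutive b's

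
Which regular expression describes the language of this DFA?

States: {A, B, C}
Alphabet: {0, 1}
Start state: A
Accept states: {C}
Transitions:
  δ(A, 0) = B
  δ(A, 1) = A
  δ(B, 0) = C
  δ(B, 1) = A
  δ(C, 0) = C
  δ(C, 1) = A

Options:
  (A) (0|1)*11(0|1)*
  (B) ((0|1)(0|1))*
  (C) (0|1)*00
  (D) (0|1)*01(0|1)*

Check each option against the DFA on short strings; one disagreement eliminates an option:
  (A) (0|1)*11(0|1)*: on '00' the DFA goes A → B → C and accepts (C ∈ Accept), but the regex does not match it → eliminate
  (B) ((0|1)(0|1))*: on ε the DFA stays in A and rejects (A ∉ Accept), but the regex matches it → eliminate
  (C) (0|1)*00: agrees with the DFA on every string of length ≤ 6
  (D) (0|1)*01(0|1)*: on '00' the DFA goes A → B → C and accepts (C ∈ Accept), but the regex does not match it → eliminate
Only (C) is consistent with the DFA.
(C) (0|1)*00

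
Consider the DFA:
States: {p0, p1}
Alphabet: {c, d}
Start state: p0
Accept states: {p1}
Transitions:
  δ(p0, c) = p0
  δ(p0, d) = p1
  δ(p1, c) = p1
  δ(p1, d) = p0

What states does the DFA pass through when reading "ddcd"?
read 'd': p0 → p1
  read 'd': p1 → p0
  read 'c': p0 → p0
  read 'd': p0 → p1
p0 -> p1 -> p0 -> p0 -> p1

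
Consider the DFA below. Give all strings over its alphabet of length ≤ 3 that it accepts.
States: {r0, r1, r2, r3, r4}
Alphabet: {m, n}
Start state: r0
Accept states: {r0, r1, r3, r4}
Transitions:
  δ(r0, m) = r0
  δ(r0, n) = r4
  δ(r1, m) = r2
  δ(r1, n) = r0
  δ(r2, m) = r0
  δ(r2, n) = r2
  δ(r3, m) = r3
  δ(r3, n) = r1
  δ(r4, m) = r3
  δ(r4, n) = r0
ε, m, n, mm, mn, nm, nn, mmm, mmn, mnm, mnn, nmm, nmn, nnm, nnn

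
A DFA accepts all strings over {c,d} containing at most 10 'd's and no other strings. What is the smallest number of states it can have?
By Myhill–Nerode, count the distinguishable equivalence classes: 12 classes — having seen 0, 1, …, 10, or >10 copies of 'd'; counts 0 through 10 are accepting and >10 is dead.
12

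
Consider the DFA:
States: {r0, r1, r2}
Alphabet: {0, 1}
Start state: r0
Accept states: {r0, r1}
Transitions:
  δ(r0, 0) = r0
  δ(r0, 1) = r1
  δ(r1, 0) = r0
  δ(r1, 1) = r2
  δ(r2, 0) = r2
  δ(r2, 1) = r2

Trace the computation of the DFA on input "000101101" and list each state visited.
read '0': r0 → r0
  read '0': r0 → r0
  read '0': r0 → r0
  read '1': r0 → r1
  read '0': r1 → r0
  read '1': r0 → r1
  read '1': r1 → r2
  read '0': r2 → r2
  read '1': r2 → r2
r0 -> r0 -> r0 -> r0 -> r1 -> r0 -> r1 -> r2 -> r2 -> r2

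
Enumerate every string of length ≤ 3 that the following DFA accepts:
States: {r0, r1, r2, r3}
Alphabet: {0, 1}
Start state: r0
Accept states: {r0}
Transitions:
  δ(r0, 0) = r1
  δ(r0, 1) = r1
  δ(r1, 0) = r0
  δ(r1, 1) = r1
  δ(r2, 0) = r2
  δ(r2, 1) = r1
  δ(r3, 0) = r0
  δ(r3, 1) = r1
ε, 00, 10, 010, 110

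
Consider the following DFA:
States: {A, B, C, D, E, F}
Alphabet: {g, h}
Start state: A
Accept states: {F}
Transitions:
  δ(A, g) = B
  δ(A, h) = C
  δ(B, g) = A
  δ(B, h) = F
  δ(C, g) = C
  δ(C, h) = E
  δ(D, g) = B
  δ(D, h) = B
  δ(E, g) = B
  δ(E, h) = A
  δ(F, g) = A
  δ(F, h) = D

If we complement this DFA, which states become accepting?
Complement accept states = All states \ Original accept states
= {A, B, C, D, E, F} \ {F}
{A, B, C, D, E}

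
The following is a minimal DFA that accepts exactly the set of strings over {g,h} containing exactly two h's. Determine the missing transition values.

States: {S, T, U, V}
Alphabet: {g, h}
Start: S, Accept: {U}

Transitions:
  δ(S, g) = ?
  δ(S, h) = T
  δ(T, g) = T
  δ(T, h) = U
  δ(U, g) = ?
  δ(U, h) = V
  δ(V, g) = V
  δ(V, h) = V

From the language and accept set, identify what each state tracks — S: zero h's; T: one h; U: two h's; V: ≥ three h's (dead).
Each missing δ(q, a) is the state matching the new tracked value after reading a.
δ(S, g) = S; δ(U, g) = U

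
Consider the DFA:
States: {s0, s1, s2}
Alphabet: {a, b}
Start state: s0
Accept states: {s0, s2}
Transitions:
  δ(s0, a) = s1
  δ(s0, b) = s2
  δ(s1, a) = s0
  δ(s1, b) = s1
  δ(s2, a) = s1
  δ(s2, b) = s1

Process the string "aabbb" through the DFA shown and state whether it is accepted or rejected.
Processing string "aabbb":
  s0 --a--> s1
  s1 --a--> s0
  s0 --b--> s2
  s2 --b--> s1
  s1 --b--> s1
Final state: s1
Accept states: {s0, s2}
No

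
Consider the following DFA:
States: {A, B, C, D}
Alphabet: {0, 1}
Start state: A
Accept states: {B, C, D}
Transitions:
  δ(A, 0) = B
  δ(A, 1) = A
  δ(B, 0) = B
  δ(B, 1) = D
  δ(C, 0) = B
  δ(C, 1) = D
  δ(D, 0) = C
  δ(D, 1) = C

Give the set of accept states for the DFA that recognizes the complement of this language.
Complement accept states = All states \ Original accept states
= {A, B, C, D} \ {B, C, D}
{A}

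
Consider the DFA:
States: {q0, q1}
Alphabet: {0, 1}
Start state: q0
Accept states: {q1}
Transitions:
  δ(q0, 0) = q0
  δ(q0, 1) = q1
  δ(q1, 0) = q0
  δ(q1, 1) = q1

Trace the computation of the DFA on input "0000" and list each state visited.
read '0': q0 → q0
  read '0': q0 → q0
  read '0': q0 → q0
  read '0': q0 → q0
q0 -> q0 -> q0 -> q0 -> q0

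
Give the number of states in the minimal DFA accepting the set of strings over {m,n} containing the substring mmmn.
By Myhill–Nerode, count the distinguishable equivalence classes: 5 classes — one per longest suffix of the input that is a prefix of 'mmmn' (lengths 0 through 3), plus an absorbing 'already seen mmmn' class.
5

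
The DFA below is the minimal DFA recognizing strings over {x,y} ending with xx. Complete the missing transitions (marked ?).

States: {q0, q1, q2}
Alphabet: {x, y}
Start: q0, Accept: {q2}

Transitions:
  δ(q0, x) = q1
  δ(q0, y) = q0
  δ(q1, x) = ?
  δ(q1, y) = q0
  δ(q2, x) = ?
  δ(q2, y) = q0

From the language and accept set, identify what each state tracks — q0: last symbol not x; q1: one trailing x; q2: two trailing x's.
Each missing δ(q, a) is the state matching the new tracked value after reading a.
δ(q1, x) = q2; δ(q2, x) = q2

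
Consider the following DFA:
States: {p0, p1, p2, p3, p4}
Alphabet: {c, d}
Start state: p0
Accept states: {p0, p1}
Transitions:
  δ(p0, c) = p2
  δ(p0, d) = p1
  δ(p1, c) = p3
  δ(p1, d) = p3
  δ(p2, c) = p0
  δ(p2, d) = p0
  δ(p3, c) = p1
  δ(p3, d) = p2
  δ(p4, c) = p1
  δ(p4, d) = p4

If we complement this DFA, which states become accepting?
Complement accept states = All states \ Original accept states
= {p0, p1, p2, p3, p4} \ {p0, p1}
{p2, p3, p4}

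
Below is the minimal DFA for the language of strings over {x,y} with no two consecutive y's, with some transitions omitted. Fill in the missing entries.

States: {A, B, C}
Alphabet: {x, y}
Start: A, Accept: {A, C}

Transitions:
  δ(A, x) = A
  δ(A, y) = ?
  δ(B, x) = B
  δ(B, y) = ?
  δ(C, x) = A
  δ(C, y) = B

From the language and accept set, identify what each state tracks — A: last symbol not y (ok); B: saw yy (dead); C: last symbol y (ok).
Each missing δ(q, a) is the state matching the new tracked value after reading a.
δ(A, y) = C; δ(B, y) = B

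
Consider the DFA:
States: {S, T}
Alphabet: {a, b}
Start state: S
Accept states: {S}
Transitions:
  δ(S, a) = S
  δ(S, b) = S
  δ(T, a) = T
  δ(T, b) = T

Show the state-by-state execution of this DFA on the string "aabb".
read 'a': S → S
  read 'a': S → S
  read 'b': S → S
  read 'b': S → S
S -> S -> S -> S -> S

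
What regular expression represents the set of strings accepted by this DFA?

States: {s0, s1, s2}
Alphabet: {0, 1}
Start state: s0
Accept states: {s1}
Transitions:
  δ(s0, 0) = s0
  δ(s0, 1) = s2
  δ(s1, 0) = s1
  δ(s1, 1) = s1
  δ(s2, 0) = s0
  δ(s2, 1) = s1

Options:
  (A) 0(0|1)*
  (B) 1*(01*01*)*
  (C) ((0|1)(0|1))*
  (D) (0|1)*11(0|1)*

Check each option against the DFA on short strings; one disagreement eliminates an option:
  (A) 0(0|1)*: on '0' the DFA goes s0 → s0 and rejects (s0 ∉ Accept), but the regex matches it → eliminate
  (B) 1*(01*01*)*: on ε the DFA stays in s0 and rejects (s0 ∉ Accept), but the regex matches it → eliminate
  (C) ((0|1)(0|1))*: on ε the DFA stays in s0 and rejects (s0 ∉ Accept), but the regex matches it → eliminate
  (D) (0|1)*11(0|1)*: agrees with the DFA on every string of length ≤ 6
Only (D) is consistent with the DFA.
(D) (0|1)*11(0|1)*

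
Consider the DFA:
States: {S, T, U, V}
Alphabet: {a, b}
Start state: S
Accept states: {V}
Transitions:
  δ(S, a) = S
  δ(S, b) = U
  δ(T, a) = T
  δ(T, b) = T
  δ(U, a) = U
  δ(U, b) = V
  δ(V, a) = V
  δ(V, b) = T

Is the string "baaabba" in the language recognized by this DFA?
Processing string "baaabba":
  S --b--> U
  U --a--> U
  U --a--> U
  U --a--> U
  U --b--> V
  V --b--> T
  T --a--> T
Final state: T
Accept states: {V}
No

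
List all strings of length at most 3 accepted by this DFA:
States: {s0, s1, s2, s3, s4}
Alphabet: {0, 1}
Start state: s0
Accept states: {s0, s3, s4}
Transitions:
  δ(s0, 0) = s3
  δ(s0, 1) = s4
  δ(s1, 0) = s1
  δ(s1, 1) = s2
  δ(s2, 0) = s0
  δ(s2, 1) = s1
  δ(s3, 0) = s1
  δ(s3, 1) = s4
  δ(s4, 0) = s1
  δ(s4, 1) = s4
ε, 0, 1, 01, 11, 011, 111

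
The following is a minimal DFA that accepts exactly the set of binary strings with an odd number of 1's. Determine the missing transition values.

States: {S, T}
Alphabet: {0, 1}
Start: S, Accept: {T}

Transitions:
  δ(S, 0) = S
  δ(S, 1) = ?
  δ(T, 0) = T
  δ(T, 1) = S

From the language and accept set, identify what each state tracks — S: even number of 1's so far; T: odd number of 1's so far.
Each missing δ(q, a) is the state matching the new tracked value after reading a.
δ(S, 1) = T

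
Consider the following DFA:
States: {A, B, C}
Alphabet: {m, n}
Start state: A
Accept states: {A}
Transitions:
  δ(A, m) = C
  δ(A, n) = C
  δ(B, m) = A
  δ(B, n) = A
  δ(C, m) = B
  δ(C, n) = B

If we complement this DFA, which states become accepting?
Complement accept states = All states \ Original accept states
= {A, B, C} \ {A}
{B, C}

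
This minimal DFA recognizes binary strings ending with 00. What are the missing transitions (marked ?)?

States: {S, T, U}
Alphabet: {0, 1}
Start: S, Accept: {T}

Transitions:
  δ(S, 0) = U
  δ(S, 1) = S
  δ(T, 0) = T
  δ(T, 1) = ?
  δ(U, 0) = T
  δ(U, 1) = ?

From the language and accept set, identify what each state tracks — S: last symbol not 0; T: two trailing 0's; U: one trailing 0.
Each missing δ(q, a) is the state matching the new tracked value after reading a.
δ(T, 1) = S; δ(U, 1) = S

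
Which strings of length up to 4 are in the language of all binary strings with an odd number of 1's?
1, 01, 10, 001, 010, 100, 111, 0001, 0010, 0100, 0111, 1000, 1011, 1101, 1110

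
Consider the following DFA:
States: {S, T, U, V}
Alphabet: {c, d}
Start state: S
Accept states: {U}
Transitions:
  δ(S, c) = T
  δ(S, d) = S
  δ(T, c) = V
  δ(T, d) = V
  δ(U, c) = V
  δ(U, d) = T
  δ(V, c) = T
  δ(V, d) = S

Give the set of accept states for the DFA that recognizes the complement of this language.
Complement accept states = All states \ Original accept states
= {S, T, U, V} \ {U}
{S, T, V}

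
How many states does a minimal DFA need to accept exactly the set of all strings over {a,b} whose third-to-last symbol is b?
By Myhill–Nerode, count the distinguishable equivalence classes: 2^3 = 8 classes — the DFA must remember the last 3 symbols read; every pair of distinct length-3 suffixes is distinguishable by some continuation.
8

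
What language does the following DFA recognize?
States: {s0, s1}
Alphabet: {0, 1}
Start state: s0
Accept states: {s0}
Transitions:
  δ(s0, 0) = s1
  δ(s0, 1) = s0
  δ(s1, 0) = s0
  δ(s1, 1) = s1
Testing a few strings:
  '010' → accept
  '01' → reject
  '0' → reject
  '00' → accept
State roles: s0=even number of 0's so far; s1=odd number of 0's so far
All binary strings with an even number of 0's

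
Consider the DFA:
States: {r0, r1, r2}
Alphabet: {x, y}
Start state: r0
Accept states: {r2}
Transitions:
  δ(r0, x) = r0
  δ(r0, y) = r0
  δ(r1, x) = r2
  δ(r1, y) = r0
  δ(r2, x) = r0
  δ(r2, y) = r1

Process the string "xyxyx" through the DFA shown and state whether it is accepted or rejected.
Processing string "xyxyx":
  r0 --x--> r0
  r0 --y--> r0
  r0 --x--> r0
  r0 --y--> r0
  r0 --x--> r0
Final state: r0
Accept states: {r2}
No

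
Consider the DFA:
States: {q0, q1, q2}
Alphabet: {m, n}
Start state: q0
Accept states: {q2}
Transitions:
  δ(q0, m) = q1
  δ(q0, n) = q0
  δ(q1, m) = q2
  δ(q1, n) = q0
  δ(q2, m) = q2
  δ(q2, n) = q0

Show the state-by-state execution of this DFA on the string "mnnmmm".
read 'm': q0 → q1
  read 'n': q1 → q0
  read 'n': q0 → q0
  read 'm': q0 → q1
  read 'm': q1 → q2
  read 'm': q2 → q2
q0 -> q1 -> q0 -> q0 -> q1 -> q2 -> q2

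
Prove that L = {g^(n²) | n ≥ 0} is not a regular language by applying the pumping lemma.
Assume L is regular with pumping length p. Idea: pumping adds a fixed amount, but gaps between consecutive squares grow.
Choose s = g^(p²) (length p² ≥ p). By the pumping lemma, s = xyz with |xy| ≤ p, |y| > 0, so |y| = k with 1 ≤ k ≤ p. Then |xy²z| = p²+k. Since p² < p²+k ≤ p²+p < (p+1)², the length p²+k lies strictly between consecutive squares, so it is not a perfect square and xy²z ∉ L.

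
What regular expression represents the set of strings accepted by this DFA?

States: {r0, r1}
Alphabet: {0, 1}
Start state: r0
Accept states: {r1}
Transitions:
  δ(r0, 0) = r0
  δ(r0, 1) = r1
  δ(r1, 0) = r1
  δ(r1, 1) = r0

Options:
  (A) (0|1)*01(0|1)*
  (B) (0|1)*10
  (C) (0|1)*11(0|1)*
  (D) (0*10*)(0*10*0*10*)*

Check each option against the DFA on short strings; one disagreement eliminates an option:
  (A) (0|1)*01(0|1)*: on '1' the DFA goes r0 → r1 and accepts (r1 ∈ Accept), but the regex does not match it → eliminate
  (B) (0|1)*10: on '1' the DFA goes r0 → r1 and accepts (r1 ∈ Accept), but the regex does not match it → eliminate
  (C) (0|1)*11(0|1)*: on '1' the DFA goes r0 → r1 and accepts (r1 ∈ Accept), but the regex does not match it → eliminate
  (D) (0*10*)(0*10*0*10*)*: agrees with the DFA on every string of length ≤ 6
Only (D) is consistent with the DFA.
(D) (0*10*)(0*10*0*10*)*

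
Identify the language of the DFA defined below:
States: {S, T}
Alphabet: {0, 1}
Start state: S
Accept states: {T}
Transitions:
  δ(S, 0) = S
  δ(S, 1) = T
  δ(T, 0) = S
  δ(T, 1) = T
Testing a few strings:
  '11' → accept
  '0' → reject
  '01' → accept
  '00' → reject
State roles: S=last symbol not 1; T=last symbol is 1
All binary strings ending with 1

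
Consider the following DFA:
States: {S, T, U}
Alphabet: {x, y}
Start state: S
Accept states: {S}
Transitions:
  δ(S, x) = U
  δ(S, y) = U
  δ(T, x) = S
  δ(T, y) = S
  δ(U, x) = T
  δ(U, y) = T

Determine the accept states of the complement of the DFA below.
Complement accept states = All states \ Original accept states
= {S, T, U} \ {S}
{T, U}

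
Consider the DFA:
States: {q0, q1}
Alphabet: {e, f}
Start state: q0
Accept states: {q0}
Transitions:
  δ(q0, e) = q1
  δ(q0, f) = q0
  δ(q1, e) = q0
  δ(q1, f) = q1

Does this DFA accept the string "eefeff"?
Processing string "eefeff":
  q0 --e--> q1
  q1 --e--> q0
  q0 --f--> q0
  q0 --e--> q1
  q1 --f--> q1
  q1 --f--> q1
Final state: q1
Accept states: {q0}
No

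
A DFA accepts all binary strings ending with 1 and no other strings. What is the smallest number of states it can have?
By Myhill–Nerode, count the distinguishable equivalence classes: two classes — last symbol is 1 vs. not.
2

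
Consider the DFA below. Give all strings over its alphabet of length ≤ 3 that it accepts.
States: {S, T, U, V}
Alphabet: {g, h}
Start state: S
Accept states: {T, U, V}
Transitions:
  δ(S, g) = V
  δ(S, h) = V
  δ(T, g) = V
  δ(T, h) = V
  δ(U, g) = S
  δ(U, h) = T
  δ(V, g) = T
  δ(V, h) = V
g, h, gg, gh, hg, hh, ggg, ggh, ghg, ghh, hgg, hgh, hhg, hhh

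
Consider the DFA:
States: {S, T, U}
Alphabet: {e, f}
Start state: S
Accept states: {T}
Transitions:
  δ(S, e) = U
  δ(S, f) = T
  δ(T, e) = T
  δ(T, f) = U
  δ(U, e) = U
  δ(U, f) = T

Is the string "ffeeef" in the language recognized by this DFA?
Processing string "ffeeef":
  S --f--> T
  T --f--> U
  U --e--> U
  U --e--> U
  U --e--> U
  U --f--> T
Final state: T
Accept states: {T}
Yes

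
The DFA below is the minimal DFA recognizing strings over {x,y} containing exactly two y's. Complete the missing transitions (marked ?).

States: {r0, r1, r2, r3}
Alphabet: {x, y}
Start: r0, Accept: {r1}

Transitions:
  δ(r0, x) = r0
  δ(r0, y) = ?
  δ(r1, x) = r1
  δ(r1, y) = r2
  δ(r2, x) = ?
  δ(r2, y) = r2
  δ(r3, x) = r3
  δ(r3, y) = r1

From the language and accept set, identify what each state tracks — r0: zero y's; r1: two y's; r2: ≥ three y's (dead); r3: one y.
Each missing δ(q, a) is the state matching the new tracked value after reading a.
δ(r0, y) = r3; δ(r2, x) = r2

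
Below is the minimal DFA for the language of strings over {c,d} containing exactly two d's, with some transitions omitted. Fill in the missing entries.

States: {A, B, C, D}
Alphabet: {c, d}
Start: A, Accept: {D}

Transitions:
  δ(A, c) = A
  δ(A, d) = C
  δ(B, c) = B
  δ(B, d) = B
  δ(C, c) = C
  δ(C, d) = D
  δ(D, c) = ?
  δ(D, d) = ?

From the language and accept set, identify what each state tracks — A: zero d's; B: ≥ three d's (dead); C: one d; D: two d's.
Each missing δ(q, a) is the state matching the new tracked value after reading a.
δ(D, c) = D; δ(D, d) = B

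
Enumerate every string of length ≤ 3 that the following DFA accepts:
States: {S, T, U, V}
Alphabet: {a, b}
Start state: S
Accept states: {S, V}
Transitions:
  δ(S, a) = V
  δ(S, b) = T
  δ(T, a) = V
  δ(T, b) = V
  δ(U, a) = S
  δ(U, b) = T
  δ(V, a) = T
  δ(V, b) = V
ε, a, ab, ba, bb, aaa, aab, abb, bab, bbb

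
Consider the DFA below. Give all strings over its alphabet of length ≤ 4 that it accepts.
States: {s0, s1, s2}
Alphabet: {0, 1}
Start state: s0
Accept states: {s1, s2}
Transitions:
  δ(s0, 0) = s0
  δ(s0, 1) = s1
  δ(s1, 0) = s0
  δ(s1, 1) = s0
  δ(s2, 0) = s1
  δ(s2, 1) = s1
1, 01, 001, 101, 111, 0001, 0101, 0111, 1001, 1101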